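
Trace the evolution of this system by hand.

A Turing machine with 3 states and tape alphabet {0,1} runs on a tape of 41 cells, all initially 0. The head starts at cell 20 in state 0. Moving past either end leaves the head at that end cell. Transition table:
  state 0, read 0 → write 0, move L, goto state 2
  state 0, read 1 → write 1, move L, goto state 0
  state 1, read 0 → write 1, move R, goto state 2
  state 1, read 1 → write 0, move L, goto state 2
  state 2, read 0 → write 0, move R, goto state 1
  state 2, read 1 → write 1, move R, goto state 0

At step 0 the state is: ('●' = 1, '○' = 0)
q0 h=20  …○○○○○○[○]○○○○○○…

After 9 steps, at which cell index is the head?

27

[0] q0 h=20  …○○○○○○[○]○○○○○○…
[1] q2 h=19  …○○○○○○[○]○○○○○○…
[2] q1 h=20  …○○○○○○[○]○○○○○○…
[3] q2 h=21  …○○○○○●[○]○○○○○○…
[4] q1 h=22  …○○○○●○[○]○○○○○○…
[5] q2 h=23  …○○○●○●[○]○○○○○○…
[6] q1 h=24  …○○●○●○[○]○○○○○○…
[7] q2 h=25  …○●○●○●[○]○○○○○○…
[8] q1 h=26  …●○●○●○[○]○○○○○○…
[9] q2 h=27  …○●○●○●[○]○○○○○○…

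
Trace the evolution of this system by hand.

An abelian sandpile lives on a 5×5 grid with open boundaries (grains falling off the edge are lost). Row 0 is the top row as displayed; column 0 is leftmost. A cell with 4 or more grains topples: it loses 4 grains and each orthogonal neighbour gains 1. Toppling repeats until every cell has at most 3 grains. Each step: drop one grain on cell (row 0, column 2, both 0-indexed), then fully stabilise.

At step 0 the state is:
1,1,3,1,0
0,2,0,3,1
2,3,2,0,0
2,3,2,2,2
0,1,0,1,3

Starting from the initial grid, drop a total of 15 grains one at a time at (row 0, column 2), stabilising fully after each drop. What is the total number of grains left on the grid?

43

k=0  1,1,3,1,0
0,2,0,3,1
2,3,2,0,0
2,3,2,2,2
0,1,0,1,3
k=1  1,2,0,2,0
0,2,1,3,1
2,3,2,0,0
2,3,2,2,2
0,1,0,1,3
k=2  1,2,1,2,0
0,2,1,3,1
2,3,2,0,0
2,3,2,2,2
0,1,0,1,3
k=3  1,2,2,2,0
0,2,1,3,1
2,3,2,0,0
2,3,2,2,2
0,1,0,1,3
k=4  1,2,3,2,0
0,2,1,3,1
2,3,2,0,0
2,3,2,2,2
0,1,0,1,3
k=5  1,3,0,3,0
0,2,2,3,1
2,3,2,0,0
2,3,2,2,2
0,1,0,1,3
k=6  1,3,1,3,0
0,2,2,3,1
2,3,2,0,0
2,3,2,2,2
0,1,0,1,3
k=7  1,3,2,3,0
0,2,2,3,1
2,3,2,0,0
2,3,2,2,2
0,1,0,1,3
k=8  1,3,3,3,0
0,2,2,3,1
2,3,2,0,0
2,3,2,2,2
0,1,0,1,3
k=9  2,1,3,1,1
1,1,2,1,2
3,2,1,2,0
3,1,0,3,2
0,2,1,1,3
k=10  2,2,0,2,1
1,1,3,1,2
3,2,1,2,0
3,1,0,3,2
0,2,1,1,3
k=11  2,2,1,2,1
1,1,3,1,2
3,2,1,2,0
3,1,0,3,2
0,2,1,1,3
k=12  2,2,2,2,1
1,1,3,1,2
3,2,1,2,0
3,1,0,3,2
0,2,1,1,3
k=13  2,2,3,2,1
1,1,3,1,2
3,2,1,2,0
3,1,0,3,2
0,2,1,1,3
k=14  2,3,1,3,1
1,2,0,2,2
3,2,2,2,0
3,1,0,3,2
0,2,1,1,3
k=15  2,3,2,3,1
1,2,0,2,2
3,2,2,2,0
3,1,0,3,2
0,2,1,1,3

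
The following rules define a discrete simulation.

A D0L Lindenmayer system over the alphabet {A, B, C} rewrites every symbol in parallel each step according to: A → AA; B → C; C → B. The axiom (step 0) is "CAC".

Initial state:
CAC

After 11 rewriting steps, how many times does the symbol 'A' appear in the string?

2048

step 0: CAC
step 1: BAAB
step 2: CAAAAC
step 3: BAAAAAAAAB
step 4: CAAAAAAAAAAAAAAAAC
step 5: BAAAAAAAAAAAAAAAAAAAAAAAAAAAAAAAAB
step 6: CAAAAAAAAAAAAAAAAAAAAAAAAAAAAAAAAAAAAAAAAAAAAAAAAAAAAAAAAAAAAAAAAC
step 7: BAAAAAAAAAAAAAAAAAAAAAAAAAAAAAAAAAAAAAAAAAAAAAAAAAAAAAAAAA…AAAAAAAAAAAAAAAAAAAAAAAAAAAAAAAAAAAAAAAAAAAAAAAAAAAAAAAAAB  (len 130)
step 8: CAAAAAAAAAAAAAAAAAAAAAAAAAAAAAAAAAAAAAAAAAAAAAAAAAAAAAAAAA…AAAAAAAAAAAAAAAAAAAAAAAAAAAAAAAAAAAAAAAAAAAAAAAAAAAAAAAAAC  (len 258)
step 9: BAAAAAAAAAAAAAAAAAAAAAAAAAAAAAAAAAAAAAAAAAAAAAAAAAAAAAAAAA…AAAAAAAAAAAAAAAAAAAAAAAAAAAAAAAAAAAAAAAAAAAAAAAAAAAAAAAAAB  (len 514)
step 10: CAAAAAAAAAAAAAAAAAAAAAAAAAAAAAAAAAAAAAAAAAAAAAAAAAAAAAAAAA…AAAAAAAAAAAAAAAAAAAAAAAAAAAAAAAAAAAAAAAAAAAAAAAAAAAAAAAAAC  (len 1026)
step 11: BAAAAAAAAAAAAAAAAAAAAAAAAAAAAAAAAAAAAAAAAAAAAAAAAAAAAAAAAA…AAAAAAAAAAAAAAAAAAAAAAAAAAAAAAAAAAAAAAAAAAAAAAAAAAAAAAAAAB  (len 2050)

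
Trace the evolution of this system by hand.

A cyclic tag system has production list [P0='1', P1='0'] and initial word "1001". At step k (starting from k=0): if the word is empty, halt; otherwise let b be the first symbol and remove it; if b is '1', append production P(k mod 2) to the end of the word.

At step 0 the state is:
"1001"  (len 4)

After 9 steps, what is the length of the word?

0

k=0  "1001"  (len 4)
k=1  "0011"  (len 4)
k=2  "011"  (len 3)
k=3  "11"  (len 2)
k=4  "10"  (len 2)
k=5  "01"  (len 2)
k=6  "1"  (len 1)
k=7  "1"  (len 1)
k=8  "0"  (len 1)
k=9  (halted — word empty)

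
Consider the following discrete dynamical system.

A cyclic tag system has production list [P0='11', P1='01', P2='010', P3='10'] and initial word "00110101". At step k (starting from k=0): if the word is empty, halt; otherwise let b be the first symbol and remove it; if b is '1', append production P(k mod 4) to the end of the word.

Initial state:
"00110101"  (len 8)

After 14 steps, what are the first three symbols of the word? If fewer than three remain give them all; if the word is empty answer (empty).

gen 0: "00110101"  (len 8)
gen 1: "0110101"  (len 7)
gen 2: "110101"  (len 6)
gen 3: "10101010"  (len 8)
gen 4: "010101010"  (len 9)
gen 5: "10101010"  (len 8)
gen 6: "010101001"  (len 9)
gen 7: "10101001"  (len 8)
gen 8: "010100110"  (len 9)
gen 9: "10100110"  (len 8)
gen 10: "010011001"  (len 9)
gen 11: "10011001"  (len 8)
gen 12: "001100110"  (len 9)
gen 13: "01100110"  (len 8)
gen 14: "1100110"  (len 7)

110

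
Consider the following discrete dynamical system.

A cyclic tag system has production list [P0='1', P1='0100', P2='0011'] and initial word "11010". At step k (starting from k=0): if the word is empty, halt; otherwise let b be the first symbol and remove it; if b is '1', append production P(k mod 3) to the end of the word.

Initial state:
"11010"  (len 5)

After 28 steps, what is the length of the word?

12

t=0: "11010"  (len 5)
t=1: "10101"  (len 5)
t=2: "01010100"  (len 8)
t=3: "1010100"  (len 7)
t=4: "0101001"  (len 7)
t=5: "101001"  (len 6)
t=6: "010010011"  (len 9)
t=7: "10010011"  (len 8)
t=8: "00100110100"  (len 11)
t=9: "0100110100"  (len 10)
t=10: "100110100"  (len 9)
t=11: "001101000100"  (len 12)
t=12: "01101000100"  (len 11)
t=13: "1101000100"  (len 10)
t=14: "1010001000100"  (len 13)
t=15: "0100010001000011"  (len 16)
t=16: "100010001000011"  (len 15)
t=17: "000100010000110100"  (len 18)
t=18: "00100010000110100"  (len 17)
t=19: "0100010000110100"  (len 16)
t=20: "100010000110100"  (len 15)
t=21: "000100001101000011"  (len 18)
t=22: "00100001101000011"  (len 17)
t=23: "0100001101000011"  (len 16)
t=24: "100001101000011"  (len 15)
t=25: "000011010000111"  (len 15)
t=26: "00011010000111"  (len 14)
t=27: "0011010000111"  (len 13)
t=28: "011010000111"  (len 12)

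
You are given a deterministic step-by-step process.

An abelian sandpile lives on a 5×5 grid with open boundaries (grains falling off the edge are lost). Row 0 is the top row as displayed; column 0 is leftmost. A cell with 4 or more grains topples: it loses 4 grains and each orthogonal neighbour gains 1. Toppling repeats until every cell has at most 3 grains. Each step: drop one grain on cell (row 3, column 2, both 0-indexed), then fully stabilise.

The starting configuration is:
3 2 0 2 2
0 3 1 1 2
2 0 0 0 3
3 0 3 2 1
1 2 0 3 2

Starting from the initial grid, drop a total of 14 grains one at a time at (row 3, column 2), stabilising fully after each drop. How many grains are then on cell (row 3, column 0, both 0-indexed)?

0

t=0: 3 2 0 2 2
0 3 1 1 2
2 0 0 0 3
3 0 3 2 1
1 2 0 3 2
t=1: 3 2 0 2 2
0 3 1 1 2
2 0 1 0 3
3 1 0 3 1
1 2 1 3 2
t=2: 3 2 0 2 2
0 3 1 1 2
2 0 1 0 3
3 1 1 3 1
1 2 1 3 2
t=3: 3 2 0 2 2
0 3 1 1 2
2 0 1 0 3
3 1 2 3 1
1 2 1 3 2
t=4: 3 2 0 2 2
0 3 1 1 2
2 0 1 0 3
3 1 3 3 1
1 2 1 3 2
t=5: 3 2 0 2 2
0 3 1 1 2
2 0 2 1 3
3 2 1 1 2
1 2 3 0 3
t=6: 3 2 0 2 2
0 3 1 1 2
2 0 2 1 3
3 2 2 1 2
1 2 3 0 3
t=7: 3 2 0 2 2
0 3 1 1 2
2 0 2 1 3
3 2 3 1 2
1 2 3 0 3
t=8: 3 2 0 2 2
0 3 1 1 2
2 0 3 1 3
3 3 1 2 2
1 3 0 1 3
t=9: 3 2 0 2 2
0 3 1 1 2
2 0 3 1 3
3 3 2 2 2
1 3 0 1 3
t=10: 3 2 0 2 2
0 3 1 1 2
2 0 3 1 3
3 3 3 2 2
1 3 0 1 3
t=11: 3 2 0 2 2
0 3 2 1 2
3 2 0 2 3
0 2 2 3 2
3 0 2 1 3
t=12: 3 2 0 2 2
0 3 2 1 2
3 2 0 2 3
0 2 3 3 2
3 0 2 1 3
t=13: 3 2 0 2 2
0 3 2 1 2
3 2 1 3 3
0 3 1 0 3
3 0 3 2 3
t=14: 3 2 0 2 2
0 3 2 1 2
3 2 1 3 3
0 3 2 0 3
3 0 3 2 3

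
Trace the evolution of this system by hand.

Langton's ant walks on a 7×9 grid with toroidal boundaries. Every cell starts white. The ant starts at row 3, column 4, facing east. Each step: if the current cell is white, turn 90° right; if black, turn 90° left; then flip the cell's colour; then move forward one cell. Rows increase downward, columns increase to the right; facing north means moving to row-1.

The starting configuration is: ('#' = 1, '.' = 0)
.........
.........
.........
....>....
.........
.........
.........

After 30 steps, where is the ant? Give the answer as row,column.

2,3

step 0: .........
.........
.........
....>....
.........
.........
.........
step 1: .........
.........
.........
....#....
....v....
.........
.........
step 2: .........
.........
.........
....#....
...<#....
.........
.........
step 3: .........
.........
.........
...^#....
...##....
.........
.........
step 4: .........
.........
.........
...#>....
...##....
.........
.........
step 5: .........
.........
....^....
...#.....
...##....
.........
.........
step 6: .........
.........
....#>...
...#.....
...##....
.........
.........
step 7: .........
.........
....##...
...#.v...
...##....
.........
.........
step 8: .........
.........
....##...
...#<#...
...##....
.........
.........
step 9: .........
.........
....^#...
...###...
...##....
.........
.........
step 10: .........
.........
...<.#...
...###...
...##....
.........
.........
step 11: .........
...^.....
...#.#...
...###...
...##....
.........
.........
step 12: .........
...#>....
...#.#...
...###...
...##....
.........
.........
step 13: .........
...##....
...#v#...
...###...
...##....
.........
.........
step 14: .........
...##....
...<##...
...###...
...##....
.........
.........
step 15: .........
...##....
....##...
...v##...
...##....
.........
.........
step 16: .........
...##....
....##...
....>#...
...##....
.........
.........
step 17: .........
...##....
....^#...
.....#...
...##....
.........
.........
step 18: .........
...##....
...<.#...
.....#...
...##....
.........
.........
step 19: .........
...^#....
...#.#...
.....#...
...##....
.........
.........
step 20: .........
..<.#....
...#.#...
.....#...
...##....
.........
.........
step 21: ..^......
..#.#....
...#.#...
.....#...
...##....
.........
.........
step 22: ..#>.....
..#.#....
...#.#...
.....#...
...##....
.........
.........
step 23: ..##.....
..#v#....
...#.#...
.....#...
...##....
.........
.........
step 24: ..##.....
..<##....
...#.#...
.....#...
...##....
.........
.........
step 25: ..##.....
...##....
..v#.#...
.....#...
...##....
.........
.........
step 26: ..##.....
...##....
.<##.#...
.....#...
...##....
.........
.........
step 27: ..##.....
.^.##....
.###.#...
.....#...
...##....
.........
.........
step 28: ..##.....
.#>##....
.###.#...
.....#...
...##....
.........
.........
step 29: ..##.....
.####....
.#v#.#...
.....#...
...##....
.........
.........
step 30: ..##.....
.####....
.#.>.#...
.....#...
...##....
.........
.........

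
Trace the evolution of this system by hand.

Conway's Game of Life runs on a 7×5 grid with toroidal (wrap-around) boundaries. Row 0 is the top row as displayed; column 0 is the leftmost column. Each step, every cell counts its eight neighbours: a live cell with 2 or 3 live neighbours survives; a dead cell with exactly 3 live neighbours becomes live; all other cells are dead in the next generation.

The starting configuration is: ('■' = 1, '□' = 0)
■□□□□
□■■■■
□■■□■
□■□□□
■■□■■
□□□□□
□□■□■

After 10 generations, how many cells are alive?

k=0  ■□□□□
□■■■■
□■■□■
□■□□□
■■□■■
□□□□□
□□■□■
k=1  ■□□□□
□□□□■
□□□□■
□□□□□
■■■□■
□■■□□
□□□□□
k=2  □□□□□
■□□□■
□□□□□
□■□■■
■□■■□
□□■■□
□■□□□
k=3  ■□□□□
□□□□□
□□□■□
■■□■■
■□□□□
□□□■■
□□■□□
k=4  □□□□□
□□□□□
■□■■□
■■■■□
□■■□□
□□□■■
□□□■■
k=5  □□□□□
□□□□□
■□□■□
■□□□□
□□□□□
■□□□■
□□□■■
k=6  □□□□□
□□□□□
□□□□■
□□□□■
■□□□■
■□□■■
■□□■■
k=7  □□□□■
□□□□□
□□□□□
□□□■■
□□□□□
□■□□□
■□□■□
k=8  □□□□■
□□□□□
□□□□□
□□□□□
□□□□□
□□□□□
■□□□■
k=9  ■□□□■
□□□□□
□□□□□
□□□□□
□□□□□
□□□□□
■□□□■
k=10  ■□□□■
□□□□□
□□□□□
□□□□□
□□□□□
□□□□□
■□□□■

4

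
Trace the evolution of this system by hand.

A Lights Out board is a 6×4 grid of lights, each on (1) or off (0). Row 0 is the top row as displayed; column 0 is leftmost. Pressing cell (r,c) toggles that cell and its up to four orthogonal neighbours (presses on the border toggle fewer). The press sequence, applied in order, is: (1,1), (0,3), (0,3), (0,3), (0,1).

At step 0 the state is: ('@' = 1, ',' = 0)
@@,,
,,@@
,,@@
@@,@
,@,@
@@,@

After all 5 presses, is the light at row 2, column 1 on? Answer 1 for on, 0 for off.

1

k=0  @@,,
,,@@
,,@@
@@,@
,@,@
@@,@
k=1  @,,,
@@,@
,@@@
@@,@
,@,@
@@,@
k=2  @,@@
@@,,
,@@@
@@,@
,@,@
@@,@
k=3  @,,,
@@,@
,@@@
@@,@
,@,@
@@,@
k=4  @,@@
@@,,
,@@@
@@,@
,@,@
@@,@
k=5  ,@,@
@,,,
,@@@
@@,@
,@,@
@@,@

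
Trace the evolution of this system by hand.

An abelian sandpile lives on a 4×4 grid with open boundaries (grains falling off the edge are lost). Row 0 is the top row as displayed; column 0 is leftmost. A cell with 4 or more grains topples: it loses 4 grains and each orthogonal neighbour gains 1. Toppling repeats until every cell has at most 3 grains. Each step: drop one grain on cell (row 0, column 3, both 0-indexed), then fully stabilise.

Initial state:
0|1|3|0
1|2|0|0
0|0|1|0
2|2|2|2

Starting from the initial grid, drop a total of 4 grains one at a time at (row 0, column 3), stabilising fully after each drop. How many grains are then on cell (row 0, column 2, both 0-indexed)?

0

step 0: 0|1|3|0
1|2|0|0
0|0|1|0
2|2|2|2
step 1: 0|1|3|1
1|2|0|0
0|0|1|0
2|2|2|2
step 2: 0|1|3|2
1|2|0|0
0|0|1|0
2|2|2|2
step 3: 0|1|3|3
1|2|0|0
0|0|1|0
2|2|2|2
step 4: 0|2|0|1
1|2|1|1
0|0|1|0
2|2|2|2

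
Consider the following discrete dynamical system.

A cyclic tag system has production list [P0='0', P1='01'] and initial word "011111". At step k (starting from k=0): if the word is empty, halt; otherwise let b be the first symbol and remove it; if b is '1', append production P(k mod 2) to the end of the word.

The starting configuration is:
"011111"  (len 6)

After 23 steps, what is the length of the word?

step 0: "011111"  (len 6)
step 1: "11111"  (len 5)
step 2: "111101"  (len 6)
step 3: "111010"  (len 6)
step 4: "1101001"  (len 7)
step 5: "1010010"  (len 7)
step 6: "01001001"  (len 8)
step 7: "1001001"  (len 7)
step 8: "00100101"  (len 8)
step 9: "0100101"  (len 7)
step 10: "100101"  (len 6)
step 11: "001010"  (len 6)
step 12: "01010"  (len 5)
step 13: "1010"  (len 4)
step 14: "01001"  (len 5)
step 15: "1001"  (len 4)
step 16: "00101"  (len 5)
step 17: "0101"  (len 4)
step 18: "101"  (len 3)
step 19: "010"  (len 3)
step 20: "10"  (len 2)
step 21: "00"  (len 2)
step 22: "0"  (len 1)
step 23: (halted — word empty)

0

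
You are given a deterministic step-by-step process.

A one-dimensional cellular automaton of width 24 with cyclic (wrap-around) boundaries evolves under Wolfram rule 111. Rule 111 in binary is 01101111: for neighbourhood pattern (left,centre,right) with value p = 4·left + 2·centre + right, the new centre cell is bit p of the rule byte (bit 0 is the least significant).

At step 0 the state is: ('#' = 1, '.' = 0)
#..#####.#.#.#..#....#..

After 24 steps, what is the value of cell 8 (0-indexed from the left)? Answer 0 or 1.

1

k=0  #..#####.#.#.#..#....#..
k=1  #.##...#######.##.####.#
k=2  ####.###.....######..###
k=3  ...###.#.#####....#.##..
k=4  ####.#####...#.#######.#
k=5  ...###...#.#####.....###
k=6  .###.#.#####...#.#####.#
k=7  ##.#####...#.#####...###
k=8  .###...#.#####...#.###..
k=9  ##.#.#####...#.#####.#.#
k=10  .#####...#.#####...#####
k=11  ##...#.#####...#.###...#
k=12  .#.#####...#.#####.#.###
k=13  ####...#.#####...#####.#
k=14  ...#.#####...#.###...###
k=15  .#####...#.#####.#.###.#
k=16  ##...#.#####...#####.###
k=17  .#.#####...#.###...###..
k=18  ####...#.#####.#.###.#.#
k=19  ...#.#####...#####.#####
k=20  .#####...#.###...###...#
k=21  ##...#.#####.#.###.#.###
k=22  .#.#####...#####.#####..
k=23  ####...#.###...###...#.#
k=24  ...#.#####.#.###.#.#####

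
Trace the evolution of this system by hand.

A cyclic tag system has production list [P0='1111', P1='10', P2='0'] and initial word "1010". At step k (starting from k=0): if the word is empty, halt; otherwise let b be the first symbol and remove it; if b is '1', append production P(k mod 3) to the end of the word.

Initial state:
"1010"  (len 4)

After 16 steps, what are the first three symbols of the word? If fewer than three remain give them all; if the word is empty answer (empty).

k=0  "1010"  (len 4)
k=1  "0101111"  (len 7)
k=2  "101111"  (len 6)
k=3  "011110"  (len 6)
k=4  "11110"  (len 5)
k=5  "111010"  (len 6)
k=6  "110100"  (len 6)
k=7  "101001111"  (len 9)
k=8  "0100111110"  (len 10)
k=9  "100111110"  (len 9)
k=10  "001111101111"  (len 12)
k=11  "01111101111"  (len 11)
k=12  "1111101111"  (len 10)
k=13  "1111011111111"  (len 13)
k=14  "11101111111110"  (len 14)
k=15  "11011111111100"  (len 14)
k=16  "10111111111001111"  (len 17)

101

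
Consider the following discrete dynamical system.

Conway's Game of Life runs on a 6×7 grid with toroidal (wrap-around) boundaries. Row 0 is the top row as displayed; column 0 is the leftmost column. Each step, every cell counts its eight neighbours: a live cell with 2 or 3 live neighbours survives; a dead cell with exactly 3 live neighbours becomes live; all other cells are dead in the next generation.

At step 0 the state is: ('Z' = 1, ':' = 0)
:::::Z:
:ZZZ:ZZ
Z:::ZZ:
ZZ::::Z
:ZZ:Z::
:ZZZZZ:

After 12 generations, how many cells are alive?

4

0) :::::Z:
:ZZZ:ZZ
Z:::ZZ:
ZZ::::Z
:ZZ:Z::
:ZZZZZ:
1) Z::::::
ZZZZ:::
:::ZZ::
::ZZZ:Z
::::Z:Z
:Z:::Z:
2) Z:::::Z
ZZZZZ::
Z::::Z:
::Z::::
Z:Z:Z:Z
Z::::ZZ
3) ::ZZZ::
::ZZZZ:
Z:::Z:Z
Z::Z:Z:
Z::Z:::
:::::::
4) ::Z::Z:
:ZZ:::Z
ZZZ::::
ZZ:Z:Z:
::::Z:Z
::Z:Z::
5) ::Z::Z:
:::Z::Z
:::Z:::
:::ZZZ:
ZZZ:Z:Z
::::Z::
6) :::ZZZ:
::ZZZ::
::ZZ:Z:
ZZ:::ZZ
ZZZ:::Z
Z:Z:Z:Z
7) :Z::::Z
:::::::
Z::::Z:
:::ZZZ:
::ZZ:::
::Z:Z::
8) :::::::
Z:::::Z
:::::ZZ
::ZZ:ZZ
::Z::Z:
:ZZ::::
9) ZZ:::::
Z::::ZZ
::::Z::
::ZZ:::
::::ZZZ
:ZZ::::
10) ::Z::::
ZZ:::ZZ
:::ZZZZ
:::Z:::
:Z::ZZ:
:ZZ::ZZ
11) ::Z::::
ZZZZ:::
::ZZ:::
::ZZ::Z
ZZ:ZZZZ
ZZZZZZZ
12) :::::Z:
:::::::
Z:::Z::
::::::Z
:::::::
:::::::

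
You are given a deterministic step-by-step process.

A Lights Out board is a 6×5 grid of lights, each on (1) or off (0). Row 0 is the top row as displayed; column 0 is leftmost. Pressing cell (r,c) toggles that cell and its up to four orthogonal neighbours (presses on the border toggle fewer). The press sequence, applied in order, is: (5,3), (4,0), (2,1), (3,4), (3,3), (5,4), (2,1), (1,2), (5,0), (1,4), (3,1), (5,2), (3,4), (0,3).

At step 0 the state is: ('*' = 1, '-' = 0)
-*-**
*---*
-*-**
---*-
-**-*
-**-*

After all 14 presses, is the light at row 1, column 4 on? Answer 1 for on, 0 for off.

0

0) -*-**
*---*
-*-**
---*-
-**-*
-**-*
1) -*-**
*---*
-*-**
---*-
-****
-*-*-
2) -*-**
*---*
-*-**
*--*-
*-***
**-*-
3) -*-**
**--*
*-***
**-*-
*-***
**-*-
4) -*-**
**--*
*-**-
**--*
*-**-
**-*-
5) -*-**
**--*
*-*--
****-
*-*--
**-*-
6) -*-**
**--*
*-*--
****-
*-*-*
**--*
7) -*-**
*---*
-*---
*-**-
*-*-*
**--*
8) -****
*****
-**--
*-**-
*-*-*
**--*
9) -****
*****
-**--
*-**-
--*-*
----*
10) -***-
***--
-**-*
*-**-
--*-*
----*
11) -***-
***--
--*-*
-*-*-
-**-*
----*
12) -***-
***--
--*-*
-*-*-
-*--*
-****
13) -***-
***--
--*--
-*--*
-*---
-****
14) -*--*
****-
--*--
-*--*
-*---
-****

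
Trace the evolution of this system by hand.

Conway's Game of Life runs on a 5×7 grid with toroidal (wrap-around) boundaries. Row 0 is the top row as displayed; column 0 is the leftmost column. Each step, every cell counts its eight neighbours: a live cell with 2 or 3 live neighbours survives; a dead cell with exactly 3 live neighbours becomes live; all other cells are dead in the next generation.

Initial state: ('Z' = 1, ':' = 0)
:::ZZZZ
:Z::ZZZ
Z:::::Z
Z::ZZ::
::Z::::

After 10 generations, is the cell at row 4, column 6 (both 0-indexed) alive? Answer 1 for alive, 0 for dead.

1

k=0  :::ZZZZ
:Z::ZZZ
Z:::::Z
Z::ZZ::
::Z::::
k=1  Z:ZZ::Z
:::Z:::
:Z:Z:::
ZZ:Z::Z
::Z:::Z
k=2  ZZZZ::Z
ZZ:ZZ::
:Z:ZZ::
:Z:Z::Z
:::::Z:
k=3  :::Z:ZZ
:::::ZZ
:Z:::Z:
Z::Z:Z:
:::ZZZ:
k=4  :::Z:::
Z::::::
Z::::Z:
::ZZ:Z:
::ZZ:::
k=5  ::ZZ:::
::::::Z
:Z::Z::
:ZZZ::Z
:::::::
k=6  :::::::
::ZZ:::
:Z:Z:Z:
ZZZZ:::
:Z:::::
k=7  ::Z::::
::ZZZ::
Z::::::
Z::ZZ::
ZZ:::::
k=8  ::Z::::
:ZZZ:::
:ZZ::::
Z:::::Z
ZZZZ:::
k=9  Z::::::
:::Z:::
:::Z:::
:::Z::Z
Z:ZZ::Z
k=10  ZZZZ::Z
:::::::
::ZZZ::
Z::ZZ:Z
ZZZZ::Z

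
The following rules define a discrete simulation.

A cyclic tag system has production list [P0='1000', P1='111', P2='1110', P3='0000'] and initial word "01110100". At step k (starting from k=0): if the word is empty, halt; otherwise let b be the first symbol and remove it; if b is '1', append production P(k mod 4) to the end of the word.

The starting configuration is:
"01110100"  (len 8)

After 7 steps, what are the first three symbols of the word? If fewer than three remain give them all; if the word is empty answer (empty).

011

step 0: "01110100"  (len 8)
step 1: "1110100"  (len 7)
step 2: "110100111"  (len 9)
step 3: "101001111110"  (len 12)
step 4: "010011111100000"  (len 15)
step 5: "10011111100000"  (len 14)
step 6: "0011111100000111"  (len 16)
step 7: "011111100000111"  (len 15)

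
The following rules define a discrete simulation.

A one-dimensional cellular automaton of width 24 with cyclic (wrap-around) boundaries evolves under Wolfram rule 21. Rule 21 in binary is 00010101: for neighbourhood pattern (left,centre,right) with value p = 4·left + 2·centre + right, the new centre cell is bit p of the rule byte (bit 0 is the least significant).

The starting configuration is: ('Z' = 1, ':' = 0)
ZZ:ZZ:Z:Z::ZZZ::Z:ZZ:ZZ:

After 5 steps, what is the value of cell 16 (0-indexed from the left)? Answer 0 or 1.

0

k=0  ZZ:ZZ:Z:Z::ZZZ::Z:ZZ:ZZ:
k=1  ::::::Z:ZZ::::Z:Z:::::::
k=2  ZZZZZ:Z:::ZZZ:Z:ZZZZZZZZ
k=3  ::::::ZZZ:::::Z:::::::::
k=4  ZZZZZ::::ZZZZ:ZZZZZZZZZZ
k=5  :::::ZZZ::::::::::::::::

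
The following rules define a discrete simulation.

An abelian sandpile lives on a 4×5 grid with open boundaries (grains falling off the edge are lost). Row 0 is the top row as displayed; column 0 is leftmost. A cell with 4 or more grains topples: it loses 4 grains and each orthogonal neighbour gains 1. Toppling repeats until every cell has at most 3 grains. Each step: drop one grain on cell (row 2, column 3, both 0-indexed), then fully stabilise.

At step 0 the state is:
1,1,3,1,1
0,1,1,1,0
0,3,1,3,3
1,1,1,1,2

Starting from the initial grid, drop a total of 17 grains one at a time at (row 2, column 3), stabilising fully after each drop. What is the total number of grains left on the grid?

32

step 0: 1,1,3,1,1
0,1,1,1,0
0,3,1,3,3
1,1,1,1,2
step 1: 1,1,3,1,1
0,1,1,2,1
0,3,2,1,0
1,1,1,2,3
step 2: 1,1,3,1,1
0,1,1,2,1
0,3,2,2,0
1,1,1,2,3
step 3: 1,1,3,1,1
0,1,1,2,1
0,3,2,3,0
1,1,1,2,3
step 4: 1,1,3,1,1
0,1,1,3,1
0,3,3,0,1
1,1,1,3,3
step 5: 1,1,3,1,1
0,1,1,3,1
0,3,3,1,1
1,1,1,3,3
step 6: 1,1,3,1,1
0,1,1,3,1
0,3,3,2,1
1,1,1,3,3
step 7: 1,1,3,1,1
0,1,1,3,1
0,3,3,3,1
1,1,1,3,3
step 8: 1,1,3,2,1
0,2,3,0,2
1,0,1,3,3
1,2,3,1,0
step 9: 1,1,3,2,1
0,2,3,1,3
1,0,2,1,0
1,2,3,2,1
step 10: 1,1,3,2,1
0,2,3,1,3
1,0,2,2,0
1,2,3,2,1
step 11: 1,1,3,2,1
0,2,3,1,3
1,0,2,3,0
1,2,3,2,1
step 12: 1,1,3,2,1
0,2,3,2,3
1,0,3,0,1
1,2,3,3,1
step 13: 1,1,3,2,1
0,2,3,2,3
1,0,3,1,1
1,2,3,3,1
step 14: 1,1,3,2,1
0,2,3,2,3
1,0,3,2,1
1,2,3,3,1
step 15: 1,1,3,2,1
0,2,3,2,3
1,0,3,3,1
1,2,3,3,1
step 16: 1,2,1,0,3
0,3,2,2,0
1,1,2,3,3
1,3,1,1,2
step 17: 1,2,1,0,3
0,3,2,3,1
1,1,3,1,0
1,3,1,2,3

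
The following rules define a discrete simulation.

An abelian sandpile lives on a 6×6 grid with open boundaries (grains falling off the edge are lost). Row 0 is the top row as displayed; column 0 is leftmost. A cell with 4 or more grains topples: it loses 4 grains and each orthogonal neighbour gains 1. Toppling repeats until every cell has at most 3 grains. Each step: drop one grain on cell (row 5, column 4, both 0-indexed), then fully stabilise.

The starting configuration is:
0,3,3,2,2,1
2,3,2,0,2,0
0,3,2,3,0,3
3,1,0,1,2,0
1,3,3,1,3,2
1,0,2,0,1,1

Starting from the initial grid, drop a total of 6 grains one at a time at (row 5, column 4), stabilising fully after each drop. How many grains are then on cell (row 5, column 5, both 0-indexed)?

[0] 0,3,3,2,2,1
2,3,2,0,2,0
0,3,2,3,0,3
3,1,0,1,2,0
1,3,3,1,3,2
1,0,2,0,1,1
[1] 0,3,3,2,2,1
2,3,2,0,2,0
0,3,2,3,0,3
3,1,0,1,2,0
1,3,3,1,3,2
1,0,2,0,2,1
[2] 0,3,3,2,2,1
2,3,2,0,2,0
0,3,2,3,0,3
3,1,0,1,2,0
1,3,3,1,3,2
1,0,2,0,3,1
[3] 0,3,3,2,2,1
2,3,2,0,2,0
0,3,2,3,0,3
3,1,0,1,3,0
1,3,3,2,0,3
1,0,2,1,1,2
[4] 0,3,3,2,2,1
2,3,2,0,2,0
0,3,2,3,0,3
3,1,0,1,3,0
1,3,3,2,0,3
1,0,2,1,2,2
[5] 0,3,3,2,2,1
2,3,2,0,2,0
0,3,2,3,0,3
3,1,0,1,3,0
1,3,3,2,0,3
1,0,2,1,3,2
[6] 0,3,3,2,2,1
2,3,2,0,2,0
0,3,2,3,0,3
3,1,0,1,3,0
1,3,3,2,1,3
1,0,2,2,0,3

3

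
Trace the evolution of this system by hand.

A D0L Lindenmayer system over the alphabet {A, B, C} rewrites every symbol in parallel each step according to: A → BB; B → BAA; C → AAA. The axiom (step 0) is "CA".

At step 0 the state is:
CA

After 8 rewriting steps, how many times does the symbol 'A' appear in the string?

[0] CA
[1] AAABB
[2] BBBBBBBAABAA
[3] BAABAABAABAABAABAABAABBBBBAABBBB
[4] BAABBBBBAABBBBBAABBBBBAABBBBBAABBBBBAABBBBBAABBBBBAABAABAABAABAABBBBBAABAABAABAA
[5] BAABBBBBAABAABAABAABAABBBBBAABAABAABAABAABBBBBAABAABAABAAB…BBBBBAABBBBBAABBBBBAABAABAABAABAABBBBBAABBBBBAABBBBBAABBBB  (len 208)
[6] BAABBBBBAABAABAABAABAABBBBBAABBBBBAABBBBBAABBBBBAABBBBBAAB…ABAABBBBBAABAABAABAABAABBBBBAABAABAABAABAABBBBBAABAABAABAA  (len 528)
[7] BAABBBBBAABAABAABAABAABBBBBAABBBBBAABBBBBAABBBBBAABBBBBAAB…BBBBBAABBBBBAABBBBBAABAABAABAABAABBBBBAABBBBBAABBBBBAABBBB  (len 1360)
[8] BAABBBBBAABAABAABAABAABBBBBAABBBBBAABBBBBAABBBBBAABBBBBAAB…ABAABBBBBAABAABAABAABAABBBBBAABAABAABAABAABBBBBAABAABAABAA  (len 3472)

1504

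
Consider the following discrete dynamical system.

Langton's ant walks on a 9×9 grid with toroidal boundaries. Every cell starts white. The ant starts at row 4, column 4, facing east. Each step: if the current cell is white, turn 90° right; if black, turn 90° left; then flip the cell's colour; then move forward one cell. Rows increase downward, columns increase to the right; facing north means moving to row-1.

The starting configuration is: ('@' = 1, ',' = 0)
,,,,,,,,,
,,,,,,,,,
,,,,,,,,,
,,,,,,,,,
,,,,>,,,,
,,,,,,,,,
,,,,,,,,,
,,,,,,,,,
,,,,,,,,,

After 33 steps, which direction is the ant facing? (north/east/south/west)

[0] ,,,,,,,,,
,,,,,,,,,
,,,,,,,,,
,,,,,,,,,
,,,,>,,,,
,,,,,,,,,
,,,,,,,,,
,,,,,,,,,
,,,,,,,,,
[1] ,,,,,,,,,
,,,,,,,,,
,,,,,,,,,
,,,,,,,,,
,,,,@,,,,
,,,,v,,,,
,,,,,,,,,
,,,,,,,,,
,,,,,,,,,
[2] ,,,,,,,,,
,,,,,,,,,
,,,,,,,,,
,,,,,,,,,
,,,,@,,,,
,,,<@,,,,
,,,,,,,,,
,,,,,,,,,
,,,,,,,,,
[3] ,,,,,,,,,
,,,,,,,,,
,,,,,,,,,
,,,,,,,,,
,,,^@,,,,
,,,@@,,,,
,,,,,,,,,
,,,,,,,,,
,,,,,,,,,
[4] ,,,,,,,,,
,,,,,,,,,
,,,,,,,,,
,,,,,,,,,
,,,@>,,,,
,,,@@,,,,
,,,,,,,,,
,,,,,,,,,
,,,,,,,,,
[5] ,,,,,,,,,
,,,,,,,,,
,,,,,,,,,
,,,,^,,,,
,,,@,,,,,
,,,@@,,,,
,,,,,,,,,
,,,,,,,,,
,,,,,,,,,
[6] ,,,,,,,,,
,,,,,,,,,
,,,,,,,,,
,,,,@>,,,
,,,@,,,,,
,,,@@,,,,
,,,,,,,,,
,,,,,,,,,
,,,,,,,,,
[7] ,,,,,,,,,
,,,,,,,,,
,,,,,,,,,
,,,,@@,,,
,,,@,v,,,
,,,@@,,,,
,,,,,,,,,
,,,,,,,,,
,,,,,,,,,
[8] ,,,,,,,,,
,,,,,,,,,
,,,,,,,,,
,,,,@@,,,
,,,@<@,,,
,,,@@,,,,
,,,,,,,,,
,,,,,,,,,
,,,,,,,,,
[9] ,,,,,,,,,
,,,,,,,,,
,,,,,,,,,
,,,,^@,,,
,,,@@@,,,
,,,@@,,,,
,,,,,,,,,
,,,,,,,,,
,,,,,,,,,
[10] ,,,,,,,,,
,,,,,,,,,
,,,,,,,,,
,,,<,@,,,
,,,@@@,,,
,,,@@,,,,
,,,,,,,,,
,,,,,,,,,
,,,,,,,,,
[11] ,,,,,,,,,
,,,,,,,,,
,,,^,,,,,
,,,@,@,,,
,,,@@@,,,
,,,@@,,,,
,,,,,,,,,
,,,,,,,,,
,,,,,,,,,
[12] ,,,,,,,,,
,,,,,,,,,
,,,@>,,,,
,,,@,@,,,
,,,@@@,,,
,,,@@,,,,
,,,,,,,,,
,,,,,,,,,
,,,,,,,,,
[13] ,,,,,,,,,
,,,,,,,,,
,,,@@,,,,
,,,@v@,,,
,,,@@@,,,
,,,@@,,,,
,,,,,,,,,
,,,,,,,,,
,,,,,,,,,
[14] ,,,,,,,,,
,,,,,,,,,
,,,@@,,,,
,,,<@@,,,
,,,@@@,,,
,,,@@,,,,
,,,,,,,,,
,,,,,,,,,
,,,,,,,,,
[15] ,,,,,,,,,
,,,,,,,,,
,,,@@,,,,
,,,,@@,,,
,,,v@@,,,
,,,@@,,,,
,,,,,,,,,
,,,,,,,,,
,,,,,,,,,
[16] ,,,,,,,,,
,,,,,,,,,
,,,@@,,,,
,,,,@@,,,
,,,,>@,,,
,,,@@,,,,
,,,,,,,,,
,,,,,,,,,
,,,,,,,,,
[17] ,,,,,,,,,
,,,,,,,,,
,,,@@,,,,
,,,,^@,,,
,,,,,@,,,
,,,@@,,,,
,,,,,,,,,
,,,,,,,,,
,,,,,,,,,
[18] ,,,,,,,,,
,,,,,,,,,
,,,@@,,,,
,,,<,@,,,
,,,,,@,,,
,,,@@,,,,
,,,,,,,,,
,,,,,,,,,
,,,,,,,,,
[19] ,,,,,,,,,
,,,,,,,,,
,,,^@,,,,
,,,@,@,,,
,,,,,@,,,
,,,@@,,,,
,,,,,,,,,
,,,,,,,,,
,,,,,,,,,
[20] ,,,,,,,,,
,,,,,,,,,
,,<,@,,,,
,,,@,@,,,
,,,,,@,,,
,,,@@,,,,
,,,,,,,,,
,,,,,,,,,
,,,,,,,,,
[21] ,,,,,,,,,
,,^,,,,,,
,,@,@,,,,
,,,@,@,,,
,,,,,@,,,
,,,@@,,,,
,,,,,,,,,
,,,,,,,,,
,,,,,,,,,
[22] ,,,,,,,,,
,,@>,,,,,
,,@,@,,,,
,,,@,@,,,
,,,,,@,,,
,,,@@,,,,
,,,,,,,,,
,,,,,,,,,
,,,,,,,,,
[23] ,,,,,,,,,
,,@@,,,,,
,,@v@,,,,
,,,@,@,,,
,,,,,@,,,
,,,@@,,,,
,,,,,,,,,
,,,,,,,,,
,,,,,,,,,
[24] ,,,,,,,,,
,,@@,,,,,
,,<@@,,,,
,,,@,@,,,
,,,,,@,,,
,,,@@,,,,
,,,,,,,,,
,,,,,,,,,
,,,,,,,,,
[25] ,,,,,,,,,
,,@@,,,,,
,,,@@,,,,
,,v@,@,,,
,,,,,@,,,
,,,@@,,,,
,,,,,,,,,
,,,,,,,,,
,,,,,,,,,
[26] ,,,,,,,,,
,,@@,,,,,
,,,@@,,,,
,<@@,@,,,
,,,,,@,,,
,,,@@,,,,
,,,,,,,,,
,,,,,,,,,
,,,,,,,,,
[27] ,,,,,,,,,
,,@@,,,,,
,^,@@,,,,
,@@@,@,,,
,,,,,@,,,
,,,@@,,,,
,,,,,,,,,
,,,,,,,,,
,,,,,,,,,
[28] ,,,,,,,,,
,,@@,,,,,
,@>@@,,,,
,@@@,@,,,
,,,,,@,,,
,,,@@,,,,
,,,,,,,,,
,,,,,,,,,
,,,,,,,,,
[29] ,,,,,,,,,
,,@@,,,,,
,@@@@,,,,
,@v@,@,,,
,,,,,@,,,
,,,@@,,,,
,,,,,,,,,
,,,,,,,,,
,,,,,,,,,
[30] ,,,,,,,,,
,,@@,,,,,
,@@@@,,,,
,@,>,@,,,
,,,,,@,,,
,,,@@,,,,
,,,,,,,,,
,,,,,,,,,
,,,,,,,,,
[31] ,,,,,,,,,
,,@@,,,,,
,@@^@,,,,
,@,,,@,,,
,,,,,@,,,
,,,@@,,,,
,,,,,,,,,
,,,,,,,,,
,,,,,,,,,
[32] ,,,,,,,,,
,,@@,,,,,
,@<,@,,,,
,@,,,@,,,
,,,,,@,,,
,,,@@,,,,
,,,,,,,,,
,,,,,,,,,
,,,,,,,,,
[33] ,,,,,,,,,
,,@@,,,,,
,@,,@,,,,
,@v,,@,,,
,,,,,@,,,
,,,@@,,,,
,,,,,,,,,
,,,,,,,,,
,,,,,,,,,

south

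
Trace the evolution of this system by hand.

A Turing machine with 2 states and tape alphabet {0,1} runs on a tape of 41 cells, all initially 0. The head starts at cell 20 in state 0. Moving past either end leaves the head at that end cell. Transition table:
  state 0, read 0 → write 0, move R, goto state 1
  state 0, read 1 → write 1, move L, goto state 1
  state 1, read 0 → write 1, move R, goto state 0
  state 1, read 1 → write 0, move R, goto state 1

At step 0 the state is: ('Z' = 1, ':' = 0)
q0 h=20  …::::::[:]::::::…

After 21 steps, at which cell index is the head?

40

t=0: q0 h=20  …::::::[:]::::::…
t=1: q1 h=21  …::::::[:]::::::…
t=2: q0 h=22  …:::::Z[:]::::::…
t=3: q1 h=23  …::::Z:[:]::::::…
t=4: q0 h=24  …:::Z:Z[:]::::::…
t=5: q1 h=25  …::Z:Z:[:]::::::…
t=6: q0 h=26  …:Z:Z:Z[:]::::::…
t=7: q1 h=27  …Z:Z:Z:[:]::::::…
t=8: q0 h=28  …:Z:Z:Z[:]::::::…
t=9: q1 h=29  …Z:Z:Z:[:]::::::…
t=10: q0 h=30  …:Z:Z:Z[:]::::::…
t=11: q1 h=31  …Z:Z:Z:[:]::::::…
t=12: q0 h=32  …:Z:Z:Z[:]::::::…
t=13: q1 h=33  …Z:Z:Z:[:]::::::…
t=14: q0 h=34  …:Z:Z:Z[:]::::::|
t=15: q1 h=35  …Z:Z:Z:[:]:::::|
t=16: q0 h=36  …:Z:Z:Z[:]::::|
t=17: q1 h=37  …Z:Z:Z:[:]:::|
t=18: q0 h=38  …:Z:Z:Z[:]::|
t=19: q1 h=39  …Z:Z:Z:[:]:|
t=20: q0 h=40  …:Z:Z:Z[:]|
t=21: q1 h=40  …:Z:Z:Z[:]|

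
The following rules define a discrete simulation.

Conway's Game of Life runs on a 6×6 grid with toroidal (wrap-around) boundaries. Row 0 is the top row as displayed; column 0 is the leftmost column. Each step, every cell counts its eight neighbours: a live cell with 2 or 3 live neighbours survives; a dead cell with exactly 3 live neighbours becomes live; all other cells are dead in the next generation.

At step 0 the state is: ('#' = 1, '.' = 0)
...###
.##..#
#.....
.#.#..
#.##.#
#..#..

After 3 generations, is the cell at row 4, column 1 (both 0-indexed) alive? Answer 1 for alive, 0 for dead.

k=0  ...###
.##..#
#.....
.#.#..
#.##.#
#..#..
k=1  .#.#.#
.###.#
#.....
.#.###
#..#.#
##....
k=2  ...#.#
.#.#.#
......
.###..
...#..
.#....
k=3  ......
#.#...
##.##.
..##..
.#.#..
..#.#.

1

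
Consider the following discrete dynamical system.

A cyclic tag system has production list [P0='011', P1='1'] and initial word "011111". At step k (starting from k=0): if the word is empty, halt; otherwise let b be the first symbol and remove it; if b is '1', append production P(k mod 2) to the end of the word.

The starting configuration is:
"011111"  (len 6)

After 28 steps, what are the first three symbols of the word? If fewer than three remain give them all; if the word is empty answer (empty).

0) "011111"  (len 6)
1) "11111"  (len 5)
2) "11111"  (len 5)
3) "1111011"  (len 7)
4) "1110111"  (len 7)
5) "110111011"  (len 9)
6) "101110111"  (len 9)
7) "01110111011"  (len 11)
8) "1110111011"  (len 10)
9) "110111011011"  (len 12)
10) "101110110111"  (len 12)
11) "01110110111011"  (len 14)
12) "1110110111011"  (len 13)
13) "110110111011011"  (len 15)
14) "101101110110111"  (len 15)
15) "01101110110111011"  (len 17)
16) "1101110110111011"  (len 16)
17) "101110110111011011"  (len 18)
18) "011101101110110111"  (len 18)
19) "11101101110110111"  (len 17)
20) "11011011101101111"  (len 17)
21) "1011011101101111011"  (len 19)
22) "0110111011011110111"  (len 19)
23) "110111011011110111"  (len 18)
24) "101110110111101111"  (len 18)
25) "01110110111101111011"  (len 20)
26) "1110110111101111011"  (len 19)
27) "110110111101111011011"  (len 21)
28) "101101111011110110111"  (len 21)

101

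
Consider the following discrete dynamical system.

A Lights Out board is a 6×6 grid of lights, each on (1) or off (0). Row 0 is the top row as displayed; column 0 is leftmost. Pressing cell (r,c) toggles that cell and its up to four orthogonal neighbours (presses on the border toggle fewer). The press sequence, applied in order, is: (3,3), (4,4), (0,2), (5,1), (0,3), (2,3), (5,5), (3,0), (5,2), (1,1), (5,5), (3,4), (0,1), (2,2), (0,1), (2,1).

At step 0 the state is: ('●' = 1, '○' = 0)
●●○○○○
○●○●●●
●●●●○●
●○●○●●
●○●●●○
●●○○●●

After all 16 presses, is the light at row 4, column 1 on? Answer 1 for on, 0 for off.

gen 0: ●●○○○○
○●○●●●
●●●●○●
●○●○●●
●○●●●○
●●○○●●
gen 1: ●●○○○○
○●○●●●
●●●○○●
●○○●○●
●○●○●○
●●○○●●
gen 2: ●●○○○○
○●○●●●
●●●○○●
●○○●●●
●○●●○●
●●○○○●
gen 3: ●○●●○○
○●●●●●
●●●○○●
●○○●●●
●○●●○●
●●○○○●
gen 4: ●○●●○○
○●●●●●
●●●○○●
●○○●●●
●●●●○●
○○●○○●
gen 5: ●○○○●○
○●●○●●
●●●○○●
●○○●●●
●●●●○●
○○●○○●
gen 6: ●○○○●○
○●●●●●
●●○●●●
●○○○●●
●●●●○●
○○●○○●
gen 7: ●○○○●○
○●●●●●
●●○●●●
●○○○●●
●●●●○○
○○●○●○
gen 8: ●○○○●○
○●●●●●
○●○●●●
○●○○●●
○●●●○○
○○●○●○
gen 9: ●○○○●○
○●●●●●
○●○●●●
○●○○●●
○●○●○○
○●○●●○
gen 10: ●●○○●○
●○○●●●
○○○●●●
○●○○●●
○●○●○○
○●○●●○
gen 11: ●●○○●○
●○○●●●
○○○●●●
○●○○●●
○●○●○●
○●○●○●
gen 12: ●●○○●○
●○○●●●
○○○●○●
○●○●○○
○●○●●●
○●○●○●
gen 13: ○○●○●○
●●○●●●
○○○●○●
○●○●○○
○●○●●●
○●○●○●
gen 14: ○○●○●○
●●●●●●
○●●○○●
○●●●○○
○●○●●●
○●○●○●
gen 15: ●●○○●○
●○●●●●
○●●○○●
○●●●○○
○●○●●●
○●○●○●
gen 16: ●●○○●○
●●●●●●
●○○○○●
○○●●○○
○●○●●●
○●○●○●

1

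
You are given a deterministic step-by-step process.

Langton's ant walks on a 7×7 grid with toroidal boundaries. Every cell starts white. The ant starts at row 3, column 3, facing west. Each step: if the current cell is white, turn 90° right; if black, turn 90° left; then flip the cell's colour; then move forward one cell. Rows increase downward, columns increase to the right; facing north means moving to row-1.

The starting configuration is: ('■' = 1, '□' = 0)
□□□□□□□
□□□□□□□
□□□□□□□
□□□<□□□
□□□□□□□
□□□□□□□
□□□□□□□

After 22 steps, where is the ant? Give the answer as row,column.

6,4

k=0  □□□□□□□
□□□□□□□
□□□□□□□
□□□<□□□
□□□□□□□
□□□□□□□
□□□□□□□
k=1  □□□□□□□
□□□□□□□
□□□^□□□
□□□■□□□
□□□□□□□
□□□□□□□
□□□□□□□
k=2  □□□□□□□
□□□□□□□
□□□■>□□
□□□■□□□
□□□□□□□
□□□□□□□
□□□□□□□
k=3  □□□□□□□
□□□□□□□
□□□■■□□
□□□■v□□
□□□□□□□
□□□□□□□
□□□□□□□
k=4  □□□□□□□
□□□□□□□
□□□■■□□
□□□<■□□
□□□□□□□
□□□□□□□
□□□□□□□
k=5  □□□□□□□
□□□□□□□
□□□■■□□
□□□□■□□
□□□v□□□
□□□□□□□
□□□□□□□
k=6  □□□□□□□
□□□□□□□
□□□■■□□
□□□□■□□
□□<■□□□
□□□□□□□
□□□□□□□
k=7  □□□□□□□
□□□□□□□
□□□■■□□
□□^□■□□
□□■■□□□
□□□□□□□
□□□□□□□
k=8  □□□□□□□
□□□□□□□
□□□■■□□
□□■>■□□
□□■■□□□
□□□□□□□
□□□□□□□
k=9  □□□□□□□
□□□□□□□
□□□■■□□
□□■■■□□
□□■v□□□
□□□□□□□
□□□□□□□
k=10  □□□□□□□
□□□□□□□
□□□■■□□
□□■■■□□
□□■□>□□
□□□□□□□
□□□□□□□
k=11  □□□□□□□
□□□□□□□
□□□■■□□
□□■■■□□
□□■□■□□
□□□□v□□
□□□□□□□
k=12  □□□□□□□
□□□□□□□
□□□■■□□
□□■■■□□
□□■□■□□
□□□<■□□
□□□□□□□
k=13  □□□□□□□
□□□□□□□
□□□■■□□
□□■■■□□
□□■^■□□
□□□■■□□
□□□□□□□
k=14  □□□□□□□
□□□□□□□
□□□■■□□
□□■■■□□
□□■■>□□
□□□■■□□
□□□□□□□
k=15  □□□□□□□
□□□□□□□
□□□■■□□
□□■■^□□
□□■■□□□
□□□■■□□
□□□□□□□
k=16  □□□□□□□
□□□□□□□
□□□■■□□
□□■<□□□
□□■■□□□
□□□■■□□
□□□□□□□
k=17  □□□□□□□
□□□□□□□
□□□■■□□
□□■□□□□
□□■v□□□
□□□■■□□
□□□□□□□
k=18  □□□□□□□
□□□□□□□
□□□■■□□
□□■□□□□
□□■□>□□
□□□■■□□
□□□□□□□
k=19  □□□□□□□
□□□□□□□
□□□■■□□
□□■□□□□
□□■□■□□
□□□■v□□
□□□□□□□
k=20  □□□□□□□
□□□□□□□
□□□■■□□
□□■□□□□
□□■□■□□
□□□■□>□
□□□□□□□
k=21  □□□□□□□
□□□□□□□
□□□■■□□
□□■□□□□
□□■□■□□
□□□■□■□
□□□□□v□
k=22  □□□□□□□
□□□□□□□
□□□■■□□
□□■□□□□
□□■□■□□
□□□■□■□
□□□□<■□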